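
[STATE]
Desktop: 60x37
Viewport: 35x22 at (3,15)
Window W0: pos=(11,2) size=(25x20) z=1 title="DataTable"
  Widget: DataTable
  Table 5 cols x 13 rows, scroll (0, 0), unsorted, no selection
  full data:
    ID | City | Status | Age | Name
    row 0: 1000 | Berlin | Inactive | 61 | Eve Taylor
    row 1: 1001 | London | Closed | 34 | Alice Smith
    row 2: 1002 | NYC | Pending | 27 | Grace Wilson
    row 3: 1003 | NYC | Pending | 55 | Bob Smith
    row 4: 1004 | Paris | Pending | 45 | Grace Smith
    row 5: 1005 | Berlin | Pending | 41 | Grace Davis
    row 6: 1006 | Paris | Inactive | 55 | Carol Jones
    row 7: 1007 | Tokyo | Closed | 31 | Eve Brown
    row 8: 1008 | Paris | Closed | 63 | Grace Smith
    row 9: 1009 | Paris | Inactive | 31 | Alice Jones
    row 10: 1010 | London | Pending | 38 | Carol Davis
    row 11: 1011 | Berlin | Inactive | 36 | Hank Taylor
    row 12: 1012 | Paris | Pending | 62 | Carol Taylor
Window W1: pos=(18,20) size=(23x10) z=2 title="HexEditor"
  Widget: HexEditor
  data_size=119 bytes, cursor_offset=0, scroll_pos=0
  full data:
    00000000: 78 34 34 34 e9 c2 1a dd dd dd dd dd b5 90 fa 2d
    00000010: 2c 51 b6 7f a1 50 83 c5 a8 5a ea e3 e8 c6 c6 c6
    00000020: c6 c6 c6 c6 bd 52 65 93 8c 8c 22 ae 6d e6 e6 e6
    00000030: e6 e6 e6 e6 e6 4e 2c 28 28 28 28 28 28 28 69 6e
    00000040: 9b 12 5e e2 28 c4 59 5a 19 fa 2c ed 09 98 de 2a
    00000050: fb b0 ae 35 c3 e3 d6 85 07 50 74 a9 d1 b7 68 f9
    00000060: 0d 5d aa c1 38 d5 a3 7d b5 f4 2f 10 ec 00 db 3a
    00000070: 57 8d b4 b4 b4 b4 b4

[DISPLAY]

        ┃1008│Paris │Closed  │63┃  
        ┃1009│Paris │Inactive│31┃  
        ┃1010│London│Pending │38┃  
        ┃1011│Berlin│Inactive│36┃  
        ┃1012│Paris │Pending │62┃  
        ┃      ┏━━━━━━━━━━━━━━━━━━━
        ┗━━━━━━┃ HexEditor         
               ┠───────────────────
               ┃00000000  78 34 34 
               ┃00000010  2c 51 b6 
               ┃00000020  c6 c6 c6 
               ┃00000030  e6 e6 e6 
               ┃00000040  9b 12 5e 
               ┃00000050  fb b0 ae 
               ┗━━━━━━━━━━━━━━━━━━━
                                   
                                   
                                   
                                   
                                   
                                   
                                   


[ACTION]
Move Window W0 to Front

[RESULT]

        ┃1008│Paris │Closed  │63┃  
        ┃1009│Paris │Inactive│31┃  
        ┃1010│London│Pending │38┃  
        ┃1011│Berlin│Inactive│36┃  
        ┃1012│Paris │Pending │62┃  
        ┃                       ┃━━
        ┗━━━━━━━━━━━━━━━━━━━━━━━┛  
               ┠───────────────────
               ┃00000000  78 34 34 
               ┃00000010  2c 51 b6 
               ┃00000020  c6 c6 c6 
               ┃00000030  e6 e6 e6 
               ┃00000040  9b 12 5e 
               ┃00000050  fb b0 ae 
               ┗━━━━━━━━━━━━━━━━━━━
                                   
                                   
                                   
                                   
                                   
                                   
                                   


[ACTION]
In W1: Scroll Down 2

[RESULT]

        ┃1008│Paris │Closed  │63┃  
        ┃1009│Paris │Inactive│31┃  
        ┃1010│London│Pending │38┃  
        ┃1011│Berlin│Inactive│36┃  
        ┃1012│Paris │Pending │62┃  
        ┃                       ┃━━
        ┗━━━━━━━━━━━━━━━━━━━━━━━┛  
               ┠───────────────────
               ┃00000020  c6 c6 c6 
               ┃00000030  e6 e6 e6 
               ┃00000040  9b 12 5e 
               ┃00000050  fb b0 ae 
               ┃00000060  0d 5d aa 
               ┃00000070  57 8d b4 
               ┗━━━━━━━━━━━━━━━━━━━
                                   
                                   
                                   
                                   
                                   
                                   
                                   


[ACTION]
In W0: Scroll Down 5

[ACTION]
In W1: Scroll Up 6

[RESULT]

        ┃1008│Paris │Closed  │63┃  
        ┃1009│Paris │Inactive│31┃  
        ┃1010│London│Pending │38┃  
        ┃1011│Berlin│Inactive│36┃  
        ┃1012│Paris │Pending │62┃  
        ┃                       ┃━━
        ┗━━━━━━━━━━━━━━━━━━━━━━━┛  
               ┠───────────────────
               ┃00000000  78 34 34 
               ┃00000010  2c 51 b6 
               ┃00000020  c6 c6 c6 
               ┃00000030  e6 e6 e6 
               ┃00000040  9b 12 5e 
               ┃00000050  fb b0 ae 
               ┗━━━━━━━━━━━━━━━━━━━
                                   
                                   
                                   
                                   
                                   
                                   
                                   


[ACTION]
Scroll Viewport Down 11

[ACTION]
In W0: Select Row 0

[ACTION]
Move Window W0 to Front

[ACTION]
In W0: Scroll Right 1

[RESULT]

        ┃008│Paris │Closed  │63 ┃  
        ┃009│Paris │Inactive│31 ┃  
        ┃010│London│Pending │38 ┃  
        ┃011│Berlin│Inactive│36 ┃  
        ┃012│Paris │Pending │62 ┃  
        ┃                       ┃━━
        ┗━━━━━━━━━━━━━━━━━━━━━━━┛  
               ┠───────────────────
               ┃00000000  78 34 34 
               ┃00000010  2c 51 b6 
               ┃00000020  c6 c6 c6 
               ┃00000030  e6 e6 e6 
               ┃00000040  9b 12 5e 
               ┃00000050  fb b0 ae 
               ┗━━━━━━━━━━━━━━━━━━━
                                   
                                   
                                   
                                   
                                   
                                   
                                   


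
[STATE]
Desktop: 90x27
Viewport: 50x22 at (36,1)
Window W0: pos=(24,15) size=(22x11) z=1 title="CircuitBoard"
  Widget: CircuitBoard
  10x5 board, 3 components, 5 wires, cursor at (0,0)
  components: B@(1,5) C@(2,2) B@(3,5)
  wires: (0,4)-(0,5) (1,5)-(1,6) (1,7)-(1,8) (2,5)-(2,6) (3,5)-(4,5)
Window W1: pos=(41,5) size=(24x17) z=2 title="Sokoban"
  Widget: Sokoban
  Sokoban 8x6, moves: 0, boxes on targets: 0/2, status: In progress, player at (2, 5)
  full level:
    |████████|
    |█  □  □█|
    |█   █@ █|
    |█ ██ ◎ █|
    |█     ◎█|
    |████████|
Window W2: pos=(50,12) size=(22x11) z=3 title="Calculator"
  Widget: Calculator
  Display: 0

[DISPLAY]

                                                  
                                                  
                                                  
                                                  
     ┏━━━━━━━━━━━━━━━━━━━━━━┓                     
     ┃ Sokoban              ┃                     
     ┠──────────────────────┨                     
     ┃████████              ┃                     
     ┃█  □  □█              ┃                     
     ┃█   █@ █              ┃                     
     ┃█ ██ ◎ █              ┃                     
     ┃█     ◎█┏━━━━━━━━━━━━━━━━━━━━┓              
     ┃████████┃ Calculator         ┃              
     ┃Moves: 0┠────────────────────┨              
━━━━━┃        ┃                   0┃              
rd   ┃        ┃┌───┬───┬───┬───┐   ┃              
─────┃        ┃│ 7 │ 8 │ 9 │ ÷ │   ┃              
4 5 6┃        ┃├───┼───┼───┼───┤   ┃              
     ┃        ┃│ 4 │ 5 │ 6 │ × │   ┃              
     ┃        ┃├───┼───┼───┼───┤   ┃              
     ┗━━━━━━━━┃│ 1 │ 2 │ 3 │ - │   ┃              
         ┃    ┗━━━━━━━━━━━━━━━━━━━━┛              


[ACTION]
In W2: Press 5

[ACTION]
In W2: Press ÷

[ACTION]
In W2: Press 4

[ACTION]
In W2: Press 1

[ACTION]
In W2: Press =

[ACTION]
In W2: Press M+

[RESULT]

                                                  
                                                  
                                                  
                                                  
     ┏━━━━━━━━━━━━━━━━━━━━━━┓                     
     ┃ Sokoban              ┃                     
     ┠──────────────────────┨                     
     ┃████████              ┃                     
     ┃█  □  □█              ┃                     
     ┃█   █@ █              ┃                     
     ┃█ ██ ◎ █              ┃                     
     ┃█     ◎█┏━━━━━━━━━━━━━━━━━━━━┓              
     ┃████████┃ Calculator         ┃              
     ┃Moves: 0┠────────────────────┨              
━━━━━┃        ┃        0.1219512195┃              
rd   ┃        ┃┌───┬───┬───┬───┐   ┃              
─────┃        ┃│ 7 │ 8 │ 9 │ ÷ │   ┃              
4 5 6┃        ┃├───┼───┼───┼───┤   ┃              
     ┃        ┃│ 4 │ 5 │ 6 │ × │   ┃              
     ┃        ┃├───┼───┼───┼───┤   ┃              
     ┗━━━━━━━━┃│ 1 │ 2 │ 3 │ - │   ┃              
         ┃    ┗━━━━━━━━━━━━━━━━━━━━┛              


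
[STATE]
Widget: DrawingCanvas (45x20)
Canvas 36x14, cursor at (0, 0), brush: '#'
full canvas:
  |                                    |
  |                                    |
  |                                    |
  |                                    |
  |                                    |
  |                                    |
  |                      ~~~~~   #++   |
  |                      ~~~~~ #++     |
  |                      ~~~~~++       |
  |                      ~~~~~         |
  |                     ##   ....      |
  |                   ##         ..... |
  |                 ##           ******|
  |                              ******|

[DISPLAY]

+                                            
                                             
                                             
                                             
                                             
                                             
                      ~~~~~   #++            
                      ~~~~~ #++              
                      ~~~~~++                
                      ~~~~~                  
                     ##   ....               
                   ##         .....          
                 ##           ******         
                              ******         
                                             
                                             
                                             
                                             
                                             
                                             


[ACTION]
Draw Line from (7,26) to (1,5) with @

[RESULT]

+                                            
     @@                                      
       @@@@                                  
           @@@                               
              @@@@                           
                  @@@                        
                     @@@@~~   #++            
                      ~~~@@ #++              
                      ~~~~~++                
                      ~~~~~                  
                     ##   ....               
                   ##         .....          
                 ##           ******         
                              ******         
                                             
                                             
                                             
                                             
                                             
                                             


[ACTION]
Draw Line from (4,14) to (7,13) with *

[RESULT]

+                                            
     @@                                      
       @@@@                                  
           @@@                               
              *@@@                           
              *   @@@                        
             *       @@@@~~   #++            
             *        ~~~@@ #++              
                      ~~~~~++                
                      ~~~~~                  
                     ##   ....               
                   ##         .....          
                 ##           ******         
                              ******         
                                             
                                             
                                             
                                             
                                             
                                             


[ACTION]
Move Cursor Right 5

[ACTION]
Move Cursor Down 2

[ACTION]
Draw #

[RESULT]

                                             
     @@                                      
     # @@@@                                  
           @@@                               
              *@@@                           
              *   @@@                        
             *       @@@@~~   #++            
             *        ~~~@@ #++              
                      ~~~~~++                
                      ~~~~~                  
                     ##   ....               
                   ##         .....          
                 ##           ******         
                              ******         
                                             
                                             
                                             
                                             
                                             
                                             


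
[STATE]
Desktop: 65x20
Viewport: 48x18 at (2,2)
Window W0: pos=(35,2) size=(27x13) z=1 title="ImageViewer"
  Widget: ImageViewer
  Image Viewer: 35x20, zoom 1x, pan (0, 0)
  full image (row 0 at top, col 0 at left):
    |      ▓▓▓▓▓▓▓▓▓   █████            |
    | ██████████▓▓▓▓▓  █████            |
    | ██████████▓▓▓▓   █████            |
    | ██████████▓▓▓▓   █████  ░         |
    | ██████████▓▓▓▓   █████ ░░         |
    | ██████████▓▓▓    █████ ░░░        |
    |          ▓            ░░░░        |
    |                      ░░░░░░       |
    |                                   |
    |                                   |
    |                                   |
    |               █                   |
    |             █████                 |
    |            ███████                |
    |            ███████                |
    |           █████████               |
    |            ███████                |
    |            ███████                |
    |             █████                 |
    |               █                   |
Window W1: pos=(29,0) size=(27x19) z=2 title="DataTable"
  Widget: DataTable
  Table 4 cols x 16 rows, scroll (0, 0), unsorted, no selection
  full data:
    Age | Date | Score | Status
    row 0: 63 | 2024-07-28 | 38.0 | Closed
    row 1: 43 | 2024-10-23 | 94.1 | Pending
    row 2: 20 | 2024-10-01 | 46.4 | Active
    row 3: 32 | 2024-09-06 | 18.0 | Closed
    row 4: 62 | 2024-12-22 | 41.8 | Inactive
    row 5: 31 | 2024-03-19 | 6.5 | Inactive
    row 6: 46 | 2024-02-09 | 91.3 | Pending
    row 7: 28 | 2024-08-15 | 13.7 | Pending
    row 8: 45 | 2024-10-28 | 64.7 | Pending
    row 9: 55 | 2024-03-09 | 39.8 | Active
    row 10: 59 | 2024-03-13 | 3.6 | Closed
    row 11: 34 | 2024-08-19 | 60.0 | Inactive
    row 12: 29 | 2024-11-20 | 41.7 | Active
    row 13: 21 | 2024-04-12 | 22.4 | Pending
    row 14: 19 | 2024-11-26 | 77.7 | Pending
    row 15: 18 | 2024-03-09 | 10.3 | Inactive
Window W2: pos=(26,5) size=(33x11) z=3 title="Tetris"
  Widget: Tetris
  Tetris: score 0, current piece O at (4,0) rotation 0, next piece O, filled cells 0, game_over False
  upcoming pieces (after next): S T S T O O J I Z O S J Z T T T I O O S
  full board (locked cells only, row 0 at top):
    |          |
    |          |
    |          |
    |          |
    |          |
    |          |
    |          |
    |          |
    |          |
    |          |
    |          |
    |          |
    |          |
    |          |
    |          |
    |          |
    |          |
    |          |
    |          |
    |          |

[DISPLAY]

                           ┠────────────────────
                           ┃Age│Date      │Score
                           ┃───┼──────────┼─────
                        ┏━━━━━━━━━━━━━━━━━━━━━━━
                        ┃ Tetris                
                        ┠───────────────────────
                        ┃          │Next:       
                        ┃          │▓▓          
                        ┃          │▓▓          
                        ┃          │            
                        ┃          │            
                        ┃          │            
                        ┃          │Score:      
                        ┗━━━━━━━━━━━━━━━━━━━━━━━
                           ┃34 │2024-08-19│60.0 
                           ┃29 │2024-11-20│41.7 
                           ┗━━━━━━━━━━━━━━━━━━━━
                                                


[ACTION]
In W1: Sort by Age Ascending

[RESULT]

                           ┠────────────────────
                           ┃Ag▲│Date      │Score
                           ┃───┼──────────┼─────
                        ┏━━━━━━━━━━━━━━━━━━━━━━━
                        ┃ Tetris                
                        ┠───────────────────────
                        ┃          │Next:       
                        ┃          │▓▓          
                        ┃          │▓▓          
                        ┃          │            
                        ┃          │            
                        ┃          │            
                        ┃          │Score:      
                        ┗━━━━━━━━━━━━━━━━━━━━━━━
                           ┃46 │2024-02-09│91.3 
                           ┃55 │2024-03-09│39.8 
                           ┗━━━━━━━━━━━━━━━━━━━━
                                                


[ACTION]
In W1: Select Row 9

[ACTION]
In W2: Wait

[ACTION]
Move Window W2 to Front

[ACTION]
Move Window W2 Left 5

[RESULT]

                           ┠────────────────────
                           ┃Ag▲│Date      │Score
                           ┃───┼──────────┼─────
                   ┏━━━━━━━━━━━━━━━━━━━━━━━━━━━━
                   ┃ Tetris                     
                   ┠────────────────────────────
                   ┃          │Next:            
                   ┃          │▓▓               
                   ┃          │▓▓               
                   ┃          │                 
                   ┃          │                 
                   ┃          │                 
                   ┃          │Score:           
                   ┗━━━━━━━━━━━━━━━━━━━━━━━━━━━━
                           ┃46 │2024-02-09│91.3 
                           ┃55 │2024-03-09│39.8 
                           ┗━━━━━━━━━━━━━━━━━━━━
                                                


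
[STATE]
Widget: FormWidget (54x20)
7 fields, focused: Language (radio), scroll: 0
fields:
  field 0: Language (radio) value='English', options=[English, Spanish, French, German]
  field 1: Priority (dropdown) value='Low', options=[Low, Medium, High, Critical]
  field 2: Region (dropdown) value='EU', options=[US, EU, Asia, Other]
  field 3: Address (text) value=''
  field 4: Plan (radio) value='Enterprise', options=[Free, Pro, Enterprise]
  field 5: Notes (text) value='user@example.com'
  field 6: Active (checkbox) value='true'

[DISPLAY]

> Language:   (●) English  ( ) Spanish  ( ) French  ( 
  Priority:   [Low                                  ▼]
  Region:     [EU                                   ▼]
  Address:    [                                      ]
  Plan:       ( ) Free  ( ) Pro  (●) Enterprise       
  Notes:      [user@example.com                      ]
  Active:     [x]                                     
                                                      
                                                      
                                                      
                                                      
                                                      
                                                      
                                                      
                                                      
                                                      
                                                      
                                                      
                                                      
                                                      


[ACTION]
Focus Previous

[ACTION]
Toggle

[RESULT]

  Language:   (●) English  ( ) Spanish  ( ) French  ( 
  Priority:   [Low                                  ▼]
  Region:     [EU                                   ▼]
  Address:    [                                      ]
  Plan:       ( ) Free  ( ) Pro  (●) Enterprise       
  Notes:      [user@example.com                      ]
> Active:     [ ]                                     
                                                      
                                                      
                                                      
                                                      
                                                      
                                                      
                                                      
                                                      
                                                      
                                                      
                                                      
                                                      
                                                      


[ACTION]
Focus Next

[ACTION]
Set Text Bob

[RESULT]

> Language:   (●) English  ( ) Spanish  ( ) French  ( 
  Priority:   [Low                                  ▼]
  Region:     [EU                                   ▼]
  Address:    [                                      ]
  Plan:       ( ) Free  ( ) Pro  (●) Enterprise       
  Notes:      [user@example.com                      ]
  Active:     [ ]                                     
                                                      
                                                      
                                                      
                                                      
                                                      
                                                      
                                                      
                                                      
                                                      
                                                      
                                                      
                                                      
                                                      


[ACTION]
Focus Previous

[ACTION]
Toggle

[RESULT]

  Language:   (●) English  ( ) Spanish  ( ) French  ( 
  Priority:   [Low                                  ▼]
  Region:     [EU                                   ▼]
  Address:    [                                      ]
  Plan:       ( ) Free  ( ) Pro  (●) Enterprise       
  Notes:      [user@example.com                      ]
> Active:     [x]                                     
                                                      
                                                      
                                                      
                                                      
                                                      
                                                      
                                                      
                                                      
                                                      
                                                      
                                                      
                                                      
                                                      


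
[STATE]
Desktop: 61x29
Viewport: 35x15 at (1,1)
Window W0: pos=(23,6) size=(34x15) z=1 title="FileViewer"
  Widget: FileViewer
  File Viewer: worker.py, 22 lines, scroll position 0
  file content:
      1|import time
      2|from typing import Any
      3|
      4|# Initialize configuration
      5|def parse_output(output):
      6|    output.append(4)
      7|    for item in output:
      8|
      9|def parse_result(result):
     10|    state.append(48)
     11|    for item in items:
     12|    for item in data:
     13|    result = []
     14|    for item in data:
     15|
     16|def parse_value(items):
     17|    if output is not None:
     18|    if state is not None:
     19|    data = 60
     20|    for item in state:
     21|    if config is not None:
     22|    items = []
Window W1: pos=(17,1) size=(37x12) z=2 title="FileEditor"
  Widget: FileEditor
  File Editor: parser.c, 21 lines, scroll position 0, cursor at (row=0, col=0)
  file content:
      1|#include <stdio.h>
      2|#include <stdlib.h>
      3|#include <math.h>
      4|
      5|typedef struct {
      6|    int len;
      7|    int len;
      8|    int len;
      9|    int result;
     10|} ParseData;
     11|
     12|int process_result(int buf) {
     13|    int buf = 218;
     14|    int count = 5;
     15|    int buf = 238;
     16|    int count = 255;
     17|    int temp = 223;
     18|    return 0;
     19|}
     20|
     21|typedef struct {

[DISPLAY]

                ┏━━━━━━━━━━━━━━━━━━
                ┃ FileEditor       
                ┠──────────────────
                ┃█include <stdio.h>
                ┃#include <stdlib.h
                ┃#include <math.h> 
                ┃                  
                ┃typedef struct {  
                ┃    int len;      
                ┃    int len;      
                ┃    int len;      
                ┗━━━━━━━━━━━━━━━━━━
                      ┃def parse_ou
                      ┃    output.a
                      ┃    for item


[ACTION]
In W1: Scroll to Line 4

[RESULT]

                ┏━━━━━━━━━━━━━━━━━━
                ┃ FileEditor       
                ┠──────────────────
                ┃                  
                ┃typedef struct {  
                ┃    int len;      
                ┃    int len;      
                ┃    int len;      
                ┃    int result;   
                ┃} ParseData;      
                ┃                  
                ┗━━━━━━━━━━━━━━━━━━
                      ┃def parse_ou
                      ┃    output.a
                      ┃    for item


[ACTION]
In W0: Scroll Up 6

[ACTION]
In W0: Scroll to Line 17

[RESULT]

                ┏━━━━━━━━━━━━━━━━━━
                ┃ FileEditor       
                ┠──────────────────
                ┃                  
                ┃typedef struct {  
                ┃    int len;      
                ┃    int len;      
                ┃    int len;      
                ┃    int result;   
                ┃} ParseData;      
                ┃                  
                ┗━━━━━━━━━━━━━━━━━━
                      ┃def parse_va
                      ┃    if outpu
                      ┃    if state


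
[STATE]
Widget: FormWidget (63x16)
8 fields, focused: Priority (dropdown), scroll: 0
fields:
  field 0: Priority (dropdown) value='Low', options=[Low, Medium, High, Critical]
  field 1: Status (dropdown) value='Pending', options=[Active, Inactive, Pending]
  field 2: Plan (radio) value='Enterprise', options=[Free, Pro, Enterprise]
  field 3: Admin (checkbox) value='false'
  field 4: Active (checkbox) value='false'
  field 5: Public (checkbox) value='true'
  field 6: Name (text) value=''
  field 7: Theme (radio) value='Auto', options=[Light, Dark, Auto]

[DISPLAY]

> Priority:   [Low                                           ▼]
  Status:     [Pending                                       ▼]
  Plan:       ( ) Free  ( ) Pro  (●) Enterprise                
  Admin:      [ ]                                              
  Active:     [ ]                                              
  Public:     [x]                                              
  Name:       [                                               ]
  Theme:      ( ) Light  ( ) Dark  (●) Auto                    
                                                               
                                                               
                                                               
                                                               
                                                               
                                                               
                                                               
                                                               


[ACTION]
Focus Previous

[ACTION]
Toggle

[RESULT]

  Priority:   [Low                                           ▼]
  Status:     [Pending                                       ▼]
  Plan:       ( ) Free  ( ) Pro  (●) Enterprise                
  Admin:      [ ]                                              
  Active:     [ ]                                              
  Public:     [x]                                              
  Name:       [                                               ]
> Theme:      ( ) Light  ( ) Dark  (●) Auto                    
                                                               
                                                               
                                                               
                                                               
                                                               
                                                               
                                                               
                                                               


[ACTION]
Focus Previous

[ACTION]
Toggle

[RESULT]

  Priority:   [Low                                           ▼]
  Status:     [Pending                                       ▼]
  Plan:       ( ) Free  ( ) Pro  (●) Enterprise                
  Admin:      [ ]                                              
  Active:     [ ]                                              
  Public:     [x]                                              
> Name:       [                                               ]
  Theme:      ( ) Light  ( ) Dark  (●) Auto                    
                                                               
                                                               
                                                               
                                                               
                                                               
                                                               
                                                               
                                                               


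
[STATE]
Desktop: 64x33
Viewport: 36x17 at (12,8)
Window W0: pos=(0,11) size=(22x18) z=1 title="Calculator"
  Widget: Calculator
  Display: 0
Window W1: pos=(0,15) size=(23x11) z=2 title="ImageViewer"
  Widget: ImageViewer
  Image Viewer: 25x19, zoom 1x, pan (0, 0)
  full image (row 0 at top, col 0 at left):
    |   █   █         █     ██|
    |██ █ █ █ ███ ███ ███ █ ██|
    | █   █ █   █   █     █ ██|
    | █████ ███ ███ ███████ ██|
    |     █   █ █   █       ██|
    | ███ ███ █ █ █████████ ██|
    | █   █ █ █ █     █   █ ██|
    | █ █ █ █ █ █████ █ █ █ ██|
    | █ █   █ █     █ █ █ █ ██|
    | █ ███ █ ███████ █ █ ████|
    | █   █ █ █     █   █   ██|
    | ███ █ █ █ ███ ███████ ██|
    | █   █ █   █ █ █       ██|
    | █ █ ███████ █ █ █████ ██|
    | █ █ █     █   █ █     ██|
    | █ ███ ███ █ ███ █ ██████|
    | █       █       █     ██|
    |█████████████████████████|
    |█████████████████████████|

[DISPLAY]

                                    
                                    
                                    
━━━━━━━━━┓                          
         ┃                          
─────────┨                          
        0┃                          
━━━━━━━━━━┓                         
r         ┃                         
──────────┨                         
      █   ┃                         
█ ███ ███ ┃                         
█   █     ┃                         
███ ██████┃                         
█   █     ┃                         
█ ████████┃                         
█     █   ┃                         


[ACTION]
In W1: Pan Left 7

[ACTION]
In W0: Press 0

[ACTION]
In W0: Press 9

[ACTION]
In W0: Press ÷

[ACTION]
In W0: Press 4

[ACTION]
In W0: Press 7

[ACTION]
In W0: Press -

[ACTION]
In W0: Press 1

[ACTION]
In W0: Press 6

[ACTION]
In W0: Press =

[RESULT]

                                    
                                    
                                    
━━━━━━━━━┓                          
         ┃                          
─────────┨                          
.80851064┃                          
━━━━━━━━━━┓                         
r         ┃                         
──────────┨                         
      █   ┃                         
█ ███ ███ ┃                         
█   █     ┃                         
███ ██████┃                         
█   █     ┃                         
█ ████████┃                         
█     █   ┃                         


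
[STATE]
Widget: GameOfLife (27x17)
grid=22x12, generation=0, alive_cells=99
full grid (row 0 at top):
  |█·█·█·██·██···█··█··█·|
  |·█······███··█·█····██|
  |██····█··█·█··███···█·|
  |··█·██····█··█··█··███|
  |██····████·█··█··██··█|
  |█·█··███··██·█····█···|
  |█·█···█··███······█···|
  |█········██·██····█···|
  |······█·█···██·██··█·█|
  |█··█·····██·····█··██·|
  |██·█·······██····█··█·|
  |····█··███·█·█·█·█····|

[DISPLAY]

Gen: 0                     
█·█·█·██·██···█··█··█·     
·█······███··█·█····██     
██····█··█·█··███···█·     
··█·██····█··█··█··███     
██····████·█··█··██··█     
█·█··███··██·█····█···     
█·█···█··███······█···     
█········██·██····█···     
······█·█···██·██··█·█     
█··█·····██·····█··██·     
██·█·······██····█··█·     
····█··███·█·█·█·█····     
                           
                           
                           
                           


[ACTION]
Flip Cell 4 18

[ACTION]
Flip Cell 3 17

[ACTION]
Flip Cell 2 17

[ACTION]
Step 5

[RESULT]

Gen: 5                     
··█·······█···········     
··██·····██·····██····     
·█·█··█████·····██····     
··█···█·█········██·█·     
···█···█····█·█···█·█·     
··██··█····█······███·     
······██···█··········     
█·█····██·█···········     
·······█████··········     
··█····██·██··········     
█··█····███·█·····██··     
·███·······██·····██··     
                           
                           
                           
                           


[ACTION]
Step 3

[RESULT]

Gen: 8                     
··███·····█···········     
·█···█····█···········     
······██··············     
··█···················     
·······█···█········██     
··██······█·█······█·█     
██··██·█··█·█·······█·     
··█········█··········     
······················     
········██············     
··██···█····██····██··     
··██····█···██····██··     
                           
                           
                           
                           


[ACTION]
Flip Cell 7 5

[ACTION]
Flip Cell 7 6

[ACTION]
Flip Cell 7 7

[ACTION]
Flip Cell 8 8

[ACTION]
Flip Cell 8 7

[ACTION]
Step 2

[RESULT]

Gen: 10                    
··█···················     
··█···█···············     
···██·················     
······██··············     
·█··████···█········██     
·█····█···█·█······█·█     
██········█·█·······█·     
····███···██··········     
··········█···········     
·········██···········     
··██····█···██····██··     
··██········██····██··     
                           
                           
                           
                           
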